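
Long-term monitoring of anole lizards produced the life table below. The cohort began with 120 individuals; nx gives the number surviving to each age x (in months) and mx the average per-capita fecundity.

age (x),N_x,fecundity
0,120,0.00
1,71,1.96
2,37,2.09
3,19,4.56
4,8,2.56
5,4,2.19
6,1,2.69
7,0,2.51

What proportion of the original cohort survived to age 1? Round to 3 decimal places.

l_1 = n_1/n_0 = 71/120 = 0.591667… → 0.592

0.592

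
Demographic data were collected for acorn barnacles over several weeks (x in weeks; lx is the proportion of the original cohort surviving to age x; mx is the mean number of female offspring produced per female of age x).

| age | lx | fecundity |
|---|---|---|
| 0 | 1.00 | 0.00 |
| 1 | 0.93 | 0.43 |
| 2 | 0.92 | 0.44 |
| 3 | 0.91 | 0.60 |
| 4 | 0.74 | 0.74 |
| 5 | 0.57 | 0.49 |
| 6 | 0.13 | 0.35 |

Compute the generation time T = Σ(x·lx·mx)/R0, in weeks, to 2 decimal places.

lx·mx: 0, 0.3999, 0.4048, 0.546, 0.5476, 0.2793, 0.0455 → R0 = 2.2231
x·lx·mx: 0, 0.3999, 0.8096, 1.638, 2.1904, 1.3965, 0.273 → Σ = 6.7074
T = 6.7074 / 2.2231 = 3.017138… → 3.02

3.02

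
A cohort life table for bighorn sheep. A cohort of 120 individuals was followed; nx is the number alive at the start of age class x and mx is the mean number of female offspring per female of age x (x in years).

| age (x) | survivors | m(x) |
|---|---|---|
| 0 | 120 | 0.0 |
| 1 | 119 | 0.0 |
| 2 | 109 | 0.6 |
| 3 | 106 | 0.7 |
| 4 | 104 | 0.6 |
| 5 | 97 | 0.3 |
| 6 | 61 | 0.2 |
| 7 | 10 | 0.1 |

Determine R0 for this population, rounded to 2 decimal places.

lx = nx/n0 = nx/120: 1, 0.99167…, 0.90833…, 0.88333…, 0.86667…, 0.80833…, 0.50833…, 0.08333…
lx·mx by age: 0, 0, 0.545…, 0.618333…, 0.52…, 0.2425…, 0.101667…, 0.008333…
R0 = Σ lx·mx = 2.035833… → 2.04

2.04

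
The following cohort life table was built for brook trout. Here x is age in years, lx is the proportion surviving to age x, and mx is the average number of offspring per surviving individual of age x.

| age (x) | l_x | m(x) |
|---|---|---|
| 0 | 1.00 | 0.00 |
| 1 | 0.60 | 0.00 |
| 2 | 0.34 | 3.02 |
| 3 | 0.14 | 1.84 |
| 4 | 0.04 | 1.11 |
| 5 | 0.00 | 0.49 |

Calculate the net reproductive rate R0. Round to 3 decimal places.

lx·mx by age: 0, 0, 1.0268, 0.2576, 0.0444, 0
R0 = Σ lx·mx = 1.3288 → 1.329

1.329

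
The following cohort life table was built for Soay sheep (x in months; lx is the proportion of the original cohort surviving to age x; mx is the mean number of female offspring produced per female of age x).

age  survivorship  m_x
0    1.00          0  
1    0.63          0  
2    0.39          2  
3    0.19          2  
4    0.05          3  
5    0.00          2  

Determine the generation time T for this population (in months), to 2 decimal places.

2.52

lx·mx: 0, 0, 0.78, 0.38, 0.15, 0 → R0 = 1.31
x·lx·mx: 0, 0, 1.56, 1.14, 0.6, 0 → Σ = 3.3
T = 3.3 / 1.31 = 2.519084… → 2.52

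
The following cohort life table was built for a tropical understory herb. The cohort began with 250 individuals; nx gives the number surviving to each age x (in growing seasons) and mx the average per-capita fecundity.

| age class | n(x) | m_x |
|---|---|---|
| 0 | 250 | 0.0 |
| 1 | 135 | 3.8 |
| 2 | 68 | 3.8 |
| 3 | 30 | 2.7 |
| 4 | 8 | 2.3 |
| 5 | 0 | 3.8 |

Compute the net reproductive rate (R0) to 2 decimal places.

lx = nx/n0 = nx/250: 1, 0.54, 0.272, 0.12, 0.032, 0
lx·mx by age: 0, 2.052, 1.0336, 0.324, 0.0736, 0
R0 = Σ lx·mx = 3.4832 → 3.48

3.48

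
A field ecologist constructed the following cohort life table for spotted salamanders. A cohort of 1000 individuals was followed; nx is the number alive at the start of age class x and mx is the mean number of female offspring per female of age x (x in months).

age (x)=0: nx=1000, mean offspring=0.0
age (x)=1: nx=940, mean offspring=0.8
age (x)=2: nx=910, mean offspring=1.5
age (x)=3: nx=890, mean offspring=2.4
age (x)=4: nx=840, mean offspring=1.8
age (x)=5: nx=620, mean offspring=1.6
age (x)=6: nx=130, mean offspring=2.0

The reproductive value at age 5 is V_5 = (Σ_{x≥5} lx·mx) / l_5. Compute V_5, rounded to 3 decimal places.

2.019

lx = nx/n0 = nx/1000: 1, 0.94, 0.91, 0.89, 0.84, 0.62, 0.13
lx·mx for x ≥ 5: 0.992, 0.26 → sum = 1.252
V_5 = 1.252 / l_5 = 1.252 / 0.62 = 2.019355… → 2.019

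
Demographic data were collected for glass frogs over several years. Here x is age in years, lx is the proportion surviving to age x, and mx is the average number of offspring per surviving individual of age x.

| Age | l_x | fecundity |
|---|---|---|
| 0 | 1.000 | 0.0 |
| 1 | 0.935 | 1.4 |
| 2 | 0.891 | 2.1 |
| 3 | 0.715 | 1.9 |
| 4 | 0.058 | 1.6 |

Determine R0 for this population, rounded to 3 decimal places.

4.631

lx·mx by age: 0, 1.309, 1.8711, 1.3585, 0.0928
R0 = Σ lx·mx = 4.6314 → 4.631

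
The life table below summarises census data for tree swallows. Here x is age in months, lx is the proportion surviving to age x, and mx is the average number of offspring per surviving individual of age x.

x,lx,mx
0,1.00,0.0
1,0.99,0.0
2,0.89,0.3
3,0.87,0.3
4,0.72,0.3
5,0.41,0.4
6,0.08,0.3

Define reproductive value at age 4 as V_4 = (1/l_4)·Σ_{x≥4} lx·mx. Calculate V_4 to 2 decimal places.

0.56

lx·mx for x ≥ 4: 0.216, 0.164, 0.024 → sum = 0.404
V_4 = 0.404 / l_4 = 0.404 / 0.72 = 0.561111… → 0.56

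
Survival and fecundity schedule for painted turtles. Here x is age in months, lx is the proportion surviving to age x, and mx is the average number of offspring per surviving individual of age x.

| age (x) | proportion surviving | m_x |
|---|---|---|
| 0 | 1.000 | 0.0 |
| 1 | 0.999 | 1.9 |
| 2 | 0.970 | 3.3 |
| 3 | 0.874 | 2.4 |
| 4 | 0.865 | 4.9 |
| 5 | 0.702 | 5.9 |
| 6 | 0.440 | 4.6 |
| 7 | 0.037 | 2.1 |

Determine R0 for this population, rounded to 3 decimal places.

17.679

lx·mx by age: 0, 1.8981, 3.201, 2.0976, 4.2385, 4.1418, 2.024, 0.0777
R0 = Σ lx·mx = 17.6787 → 17.679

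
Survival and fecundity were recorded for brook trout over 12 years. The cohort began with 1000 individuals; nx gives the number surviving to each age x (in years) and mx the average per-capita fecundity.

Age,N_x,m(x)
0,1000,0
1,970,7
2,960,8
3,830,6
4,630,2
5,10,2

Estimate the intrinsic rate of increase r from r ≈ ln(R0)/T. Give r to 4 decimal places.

1.4882

lx = nx/n0 = nx/1000: 1, 0.97, 0.96, 0.83, 0.63, 0.01
R0 = Σ lx·mx = 0 + 6.79 + 7.68 + 4.98 + 1.26 + 0.02 = 20.73
Σ x·lx·mx = 42.23; T = 42.23/20.73 = 2.03714…
r ≈ ln(R0)/T = ln(20.73)/2.03714… = 1.488153… → 1.4882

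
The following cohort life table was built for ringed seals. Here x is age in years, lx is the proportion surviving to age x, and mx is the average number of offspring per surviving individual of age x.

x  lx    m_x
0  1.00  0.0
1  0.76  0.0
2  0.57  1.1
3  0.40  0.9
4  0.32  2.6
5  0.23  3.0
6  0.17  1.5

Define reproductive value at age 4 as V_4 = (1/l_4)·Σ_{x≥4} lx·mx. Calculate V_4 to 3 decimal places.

lx·mx for x ≥ 4: 0.832, 0.69, 0.255 → sum = 1.777
V_4 = 1.777 / l_4 = 1.777 / 0.32 = 5.553125 → 5.553

5.553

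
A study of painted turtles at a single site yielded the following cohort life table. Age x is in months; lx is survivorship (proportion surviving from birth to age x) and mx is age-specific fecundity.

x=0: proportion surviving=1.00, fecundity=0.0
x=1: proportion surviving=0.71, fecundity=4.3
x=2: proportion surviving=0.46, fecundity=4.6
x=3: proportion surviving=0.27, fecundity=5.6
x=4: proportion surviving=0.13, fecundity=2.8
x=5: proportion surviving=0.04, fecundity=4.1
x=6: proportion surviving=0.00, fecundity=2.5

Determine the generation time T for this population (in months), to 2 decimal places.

1.96

lx·mx: 0, 3.053, 2.116, 1.512, 0.364, 0.164, 0 → R0 = 7.209
x·lx·mx: 0, 3.053, 4.232, 4.536, 1.456, 0.82, 0 → Σ = 14.097
T = 14.097 / 7.209 = 1.955472… → 1.96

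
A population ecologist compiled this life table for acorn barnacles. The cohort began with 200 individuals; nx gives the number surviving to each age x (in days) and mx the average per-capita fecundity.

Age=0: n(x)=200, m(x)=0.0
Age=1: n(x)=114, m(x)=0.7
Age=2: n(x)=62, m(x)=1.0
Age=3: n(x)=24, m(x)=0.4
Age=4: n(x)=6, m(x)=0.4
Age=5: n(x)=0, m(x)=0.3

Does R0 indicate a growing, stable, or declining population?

lx = nx/n0 = nx/200: 1, 0.57, 0.31, 0.12, 0.03, 0
R0 = Σ lx·mx = 0 + 0.399 + 0.31 + 0.048 + 0.012 + 0 = 0.769
R0 < 1, so the population is declining.

declining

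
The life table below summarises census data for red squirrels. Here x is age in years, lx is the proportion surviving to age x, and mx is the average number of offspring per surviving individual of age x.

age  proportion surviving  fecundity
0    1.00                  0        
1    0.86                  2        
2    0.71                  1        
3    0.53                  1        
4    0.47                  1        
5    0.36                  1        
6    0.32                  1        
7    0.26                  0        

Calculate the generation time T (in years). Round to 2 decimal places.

2.51

lx·mx: 0, 1.72, 0.71, 0.53, 0.47, 0.36, 0.32, 0 → R0 = 4.11
x·lx·mx: 0, 1.72, 1.42, 1.59, 1.88, 1.8, 1.92, 0 → Σ = 10.33
T = 10.33 / 4.11 = 2.513382… → 2.51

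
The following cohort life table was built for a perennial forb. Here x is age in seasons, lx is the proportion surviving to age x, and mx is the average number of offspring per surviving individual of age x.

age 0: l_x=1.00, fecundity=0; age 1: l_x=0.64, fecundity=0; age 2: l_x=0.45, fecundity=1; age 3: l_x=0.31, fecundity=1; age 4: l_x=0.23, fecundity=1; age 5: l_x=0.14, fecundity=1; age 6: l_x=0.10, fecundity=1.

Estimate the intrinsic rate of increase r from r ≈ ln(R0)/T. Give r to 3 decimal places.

0.063

R0 = Σ lx·mx = 0 + 0 + 0.45 + 0.31 + 0.23 + 0.14 + 0.1 = 1.23
Σ x·lx·mx = 4.05; T = 4.05/1.23 = 3.29268…
r ≈ ln(R0)/T = ln(1.23)/3.29268… = 0.06287… → 0.063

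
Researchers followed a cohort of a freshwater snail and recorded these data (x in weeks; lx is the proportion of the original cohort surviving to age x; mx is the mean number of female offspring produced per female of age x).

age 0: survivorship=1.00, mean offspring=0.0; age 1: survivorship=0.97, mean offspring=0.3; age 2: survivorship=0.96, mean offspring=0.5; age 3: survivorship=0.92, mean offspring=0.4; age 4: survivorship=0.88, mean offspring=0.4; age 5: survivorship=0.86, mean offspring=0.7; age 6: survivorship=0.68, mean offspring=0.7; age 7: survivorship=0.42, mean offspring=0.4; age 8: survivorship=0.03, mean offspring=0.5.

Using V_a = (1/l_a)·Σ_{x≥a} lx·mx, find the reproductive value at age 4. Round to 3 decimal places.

1.833

lx·mx for x ≥ 4: 0.352, 0.602, 0.476, 0.168, 0.015 → sum = 1.613
V_4 = 1.613 / l_4 = 1.613 / 0.88 = 1.832955… → 1.833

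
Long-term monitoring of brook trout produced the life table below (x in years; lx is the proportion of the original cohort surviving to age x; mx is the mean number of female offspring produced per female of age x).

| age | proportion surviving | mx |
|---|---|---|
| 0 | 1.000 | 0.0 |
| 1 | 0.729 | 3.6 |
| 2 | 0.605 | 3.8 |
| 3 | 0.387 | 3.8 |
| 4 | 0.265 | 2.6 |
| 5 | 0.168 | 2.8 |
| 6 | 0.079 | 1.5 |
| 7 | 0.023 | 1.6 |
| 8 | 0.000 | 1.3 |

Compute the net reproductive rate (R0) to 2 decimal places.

7.71

lx·mx by age: 0, 2.6244, 2.299, 1.4706, 0.689, 0.4704, 0.1185, 0.0368, 0
R0 = Σ lx·mx = 7.7087 → 7.71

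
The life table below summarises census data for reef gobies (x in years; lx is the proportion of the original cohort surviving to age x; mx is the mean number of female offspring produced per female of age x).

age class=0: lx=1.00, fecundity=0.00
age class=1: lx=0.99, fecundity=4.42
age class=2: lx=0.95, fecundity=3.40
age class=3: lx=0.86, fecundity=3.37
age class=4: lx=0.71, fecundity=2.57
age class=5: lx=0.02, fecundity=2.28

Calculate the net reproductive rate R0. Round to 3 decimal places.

12.374

lx·mx by age: 0, 4.3758, 3.23, 2.8982, 1.8247, 0.0456
R0 = Σ lx·mx = 12.3743 → 12.374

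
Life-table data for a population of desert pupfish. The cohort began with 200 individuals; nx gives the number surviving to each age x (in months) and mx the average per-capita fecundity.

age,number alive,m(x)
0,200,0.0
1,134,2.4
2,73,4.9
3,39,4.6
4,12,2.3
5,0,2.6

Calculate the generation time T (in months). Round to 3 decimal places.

lx = nx/n0 = nx/200: 1, 0.67, 0.365, 0.195, 0.06, 0
lx·mx: 0, 1.608, 1.7885, 0.897, 0.138, 0 → R0 = 4.4315
x·lx·mx: 0, 1.608, 3.577, 2.691, 0.552, 0 → Σ = 8.428
T = 8.428 / 4.4315 = 1.901839… → 1.902

1.902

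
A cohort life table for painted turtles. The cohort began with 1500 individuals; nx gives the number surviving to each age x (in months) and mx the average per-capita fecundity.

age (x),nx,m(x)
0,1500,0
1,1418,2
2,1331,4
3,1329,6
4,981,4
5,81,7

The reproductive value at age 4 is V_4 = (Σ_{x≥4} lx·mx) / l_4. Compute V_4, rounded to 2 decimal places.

4.58

lx = nx/n0 = nx/1500: 1, 0.94533…, 0.88733…, 0.886, 0.654, 0.054
lx·mx for x ≥ 4: 2.616, 0.378 → sum = 2.994
V_4 = 2.994 / l_4 = 2.994 / 0.654 = 4.577982… → 4.58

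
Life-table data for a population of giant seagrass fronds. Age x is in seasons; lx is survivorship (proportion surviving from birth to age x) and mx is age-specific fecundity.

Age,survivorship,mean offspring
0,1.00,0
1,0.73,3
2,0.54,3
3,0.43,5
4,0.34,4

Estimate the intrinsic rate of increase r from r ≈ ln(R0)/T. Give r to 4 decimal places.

R0 = Σ lx·mx = 0 + 2.19 + 1.62 + 2.15 + 1.36 = 7.32
Σ x·lx·mx = 17.32; T = 17.32/7.32 = 2.36612…
r ≈ ln(R0)/T = ln(7.32)/2.36612… = 0.841297… → 0.8413

0.8413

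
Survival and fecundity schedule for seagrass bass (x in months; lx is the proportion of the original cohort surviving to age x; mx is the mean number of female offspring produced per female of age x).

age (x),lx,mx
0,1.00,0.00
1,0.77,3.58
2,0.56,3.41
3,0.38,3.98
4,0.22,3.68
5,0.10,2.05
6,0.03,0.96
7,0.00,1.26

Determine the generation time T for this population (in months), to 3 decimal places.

2.153

lx·mx: 0, 2.7566, 1.9096, 1.5124, 0.8096, 0.205, 0.0288, 0 → R0 = 7.222
x·lx·mx: 0, 2.7566, 3.8192, 4.5372, 3.2384, 1.025, 0.1728, 0 → Σ = 15.5492
T = 15.5492 / 7.222 = 2.153032… → 2.153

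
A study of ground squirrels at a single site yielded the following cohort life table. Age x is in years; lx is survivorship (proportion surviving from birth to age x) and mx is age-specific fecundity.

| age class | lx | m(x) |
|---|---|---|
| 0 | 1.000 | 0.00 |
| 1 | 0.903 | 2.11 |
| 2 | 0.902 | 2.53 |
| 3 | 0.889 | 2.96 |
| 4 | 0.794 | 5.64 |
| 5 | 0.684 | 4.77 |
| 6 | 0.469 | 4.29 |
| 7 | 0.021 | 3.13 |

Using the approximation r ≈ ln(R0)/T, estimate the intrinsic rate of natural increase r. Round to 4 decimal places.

R0 = Σ lx·mx = 0 + 1.90533 + 2.28206 + 2.63144 + 4.47816 + 3.26268 + 2.01201 + 0.06573 = 16.63741
Σ x·lx·mx = 61.12198; T = 61.12198/16.63741 = 3.67377…
r ≈ ln(R0)/T = ln(16.63741)/3.67377… = 0.765332… → 0.7653

0.7653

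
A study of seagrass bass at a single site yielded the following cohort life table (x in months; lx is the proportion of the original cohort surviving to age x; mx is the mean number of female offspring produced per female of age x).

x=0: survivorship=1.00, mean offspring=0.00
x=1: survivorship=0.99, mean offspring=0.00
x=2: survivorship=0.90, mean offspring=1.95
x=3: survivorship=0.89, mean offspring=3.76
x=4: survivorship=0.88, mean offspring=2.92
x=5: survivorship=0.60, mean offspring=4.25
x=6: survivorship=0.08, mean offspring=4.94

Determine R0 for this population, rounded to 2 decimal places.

lx·mx by age: 0, 0, 1.755, 3.3464, 2.5696, 2.55, 0.3952
R0 = Σ lx·mx = 10.6162 → 10.62

10.62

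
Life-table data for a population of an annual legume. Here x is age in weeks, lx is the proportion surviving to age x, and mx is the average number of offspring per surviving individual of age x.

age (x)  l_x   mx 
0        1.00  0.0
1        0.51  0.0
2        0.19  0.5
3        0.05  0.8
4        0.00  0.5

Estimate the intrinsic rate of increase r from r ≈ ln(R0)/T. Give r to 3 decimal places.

-0.872

R0 = Σ lx·mx = 0 + 0 + 0.095 + 0.04 + 0 = 0.135
Σ x·lx·mx = 0.31; T = 0.31/0.135 = 2.2963…
r ≈ ln(R0)/T = ln(0.135)/2.2963… = -0.87205… → -0.872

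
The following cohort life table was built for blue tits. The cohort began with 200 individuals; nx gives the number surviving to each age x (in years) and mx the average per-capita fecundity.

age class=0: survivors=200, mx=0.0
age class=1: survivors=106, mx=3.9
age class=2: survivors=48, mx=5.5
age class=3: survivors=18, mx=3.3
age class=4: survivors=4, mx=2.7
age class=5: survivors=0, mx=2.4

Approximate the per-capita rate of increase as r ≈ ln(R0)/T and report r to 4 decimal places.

lx = nx/n0 = nx/200: 1, 0.53, 0.24, 0.09, 0.02, 0
R0 = Σ lx·mx = 0 + 2.067 + 1.32 + 0.297 + 0.054 + 0 = 3.738
Σ x·lx·mx = 5.814; T = 5.814/3.738 = 1.55538…
r ≈ ln(R0)/T = ln(3.738)/1.55538… = 0.847737… → 0.8477

0.8477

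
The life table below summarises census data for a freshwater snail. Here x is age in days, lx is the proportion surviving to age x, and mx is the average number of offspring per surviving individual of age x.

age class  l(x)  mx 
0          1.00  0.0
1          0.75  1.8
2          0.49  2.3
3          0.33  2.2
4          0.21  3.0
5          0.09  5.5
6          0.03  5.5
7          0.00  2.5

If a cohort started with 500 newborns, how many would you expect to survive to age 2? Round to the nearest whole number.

Expected survivors = N0 · l_2 = 500 × 0.49 = 245 → 245

245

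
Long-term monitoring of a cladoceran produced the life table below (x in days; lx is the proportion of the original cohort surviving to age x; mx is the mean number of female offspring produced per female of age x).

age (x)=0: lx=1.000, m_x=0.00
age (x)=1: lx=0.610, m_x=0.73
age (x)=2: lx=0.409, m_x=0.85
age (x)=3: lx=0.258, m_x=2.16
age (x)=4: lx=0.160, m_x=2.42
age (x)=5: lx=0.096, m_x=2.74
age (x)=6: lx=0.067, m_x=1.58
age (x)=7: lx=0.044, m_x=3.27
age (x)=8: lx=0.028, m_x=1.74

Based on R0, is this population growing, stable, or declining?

growing

R0 = Σ lx·mx = 0 + 0.4453 + 0.34765 + 0.55728 + 0.3872 + 0.26304 + 0.10586 + 0.14388 + 0.04872 = 2.29893
R0 > 1, so the population is growing.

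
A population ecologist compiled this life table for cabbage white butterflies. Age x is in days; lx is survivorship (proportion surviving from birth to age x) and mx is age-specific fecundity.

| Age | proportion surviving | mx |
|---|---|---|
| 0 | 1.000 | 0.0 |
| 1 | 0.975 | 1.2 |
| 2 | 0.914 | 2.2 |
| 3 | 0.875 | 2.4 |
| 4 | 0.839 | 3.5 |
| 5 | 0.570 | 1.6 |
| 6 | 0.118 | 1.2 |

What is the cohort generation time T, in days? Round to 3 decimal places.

3.090

lx·mx: 0, 1.17, 2.0108, 2.1, 2.9365, 0.912, 0.1416 → R0 = 9.2709
x·lx·mx: 0, 1.17, 4.0216, 6.3, 11.746, 4.56, 0.8496 → Σ = 28.6472
T = 28.6472 / 9.2709 = 3.090013… → 3.090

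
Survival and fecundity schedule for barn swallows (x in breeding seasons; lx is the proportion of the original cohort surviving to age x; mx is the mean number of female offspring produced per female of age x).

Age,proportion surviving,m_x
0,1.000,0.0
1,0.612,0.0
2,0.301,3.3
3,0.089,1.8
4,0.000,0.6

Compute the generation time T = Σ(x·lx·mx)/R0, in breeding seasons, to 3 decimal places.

lx·mx: 0, 0, 0.9933, 0.1602, 0 → R0 = 1.1535
x·lx·mx: 0, 0, 1.9866, 0.4806, 0 → Σ = 2.4672
T = 2.4672 / 1.1535 = 2.138882… → 2.139

2.139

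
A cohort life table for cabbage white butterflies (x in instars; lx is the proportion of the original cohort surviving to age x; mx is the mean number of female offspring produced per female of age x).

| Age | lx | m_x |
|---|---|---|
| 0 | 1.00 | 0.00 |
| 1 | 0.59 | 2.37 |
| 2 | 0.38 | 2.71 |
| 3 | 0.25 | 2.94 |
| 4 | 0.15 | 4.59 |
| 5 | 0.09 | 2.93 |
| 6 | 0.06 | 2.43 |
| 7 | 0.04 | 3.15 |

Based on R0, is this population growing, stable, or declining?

growing

R0 = Σ lx·mx = 0 + 1.3983 + 1.0298 + 0.735 + 0.6885 + 0.2637 + 0.1458 + 0.126 = 4.3871
R0 > 1, so the population is growing.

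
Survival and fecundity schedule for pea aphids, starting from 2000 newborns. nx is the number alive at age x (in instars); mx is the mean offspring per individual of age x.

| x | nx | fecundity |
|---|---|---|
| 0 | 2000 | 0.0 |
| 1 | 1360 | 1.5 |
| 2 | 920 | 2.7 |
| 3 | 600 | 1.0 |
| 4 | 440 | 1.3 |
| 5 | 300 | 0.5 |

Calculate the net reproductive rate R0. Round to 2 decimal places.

lx = nx/n0 = nx/2000: 1, 0.68, 0.46, 0.3, 0.22, 0.15
lx·mx by age: 0, 1.02, 1.242, 0.3, 0.286, 0.075
R0 = Σ lx·mx = 2.923 → 2.92

2.92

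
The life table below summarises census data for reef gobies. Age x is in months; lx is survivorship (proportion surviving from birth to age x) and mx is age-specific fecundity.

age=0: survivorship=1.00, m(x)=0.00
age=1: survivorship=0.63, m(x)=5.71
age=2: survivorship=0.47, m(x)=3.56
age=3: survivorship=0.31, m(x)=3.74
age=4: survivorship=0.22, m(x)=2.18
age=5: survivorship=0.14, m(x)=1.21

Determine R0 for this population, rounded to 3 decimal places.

lx·mx by age: 0, 3.5973, 1.6732, 1.1594, 0.4796, 0.1694
R0 = Σ lx·mx = 7.0789 → 7.079

7.079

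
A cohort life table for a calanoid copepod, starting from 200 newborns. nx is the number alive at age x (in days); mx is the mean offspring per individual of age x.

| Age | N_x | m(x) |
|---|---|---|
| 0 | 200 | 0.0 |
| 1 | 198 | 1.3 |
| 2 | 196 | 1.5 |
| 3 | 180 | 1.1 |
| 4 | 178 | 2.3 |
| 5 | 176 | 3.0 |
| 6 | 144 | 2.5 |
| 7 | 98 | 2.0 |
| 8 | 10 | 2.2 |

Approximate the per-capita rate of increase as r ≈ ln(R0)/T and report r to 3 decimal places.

0.583

lx = nx/n0 = nx/200: 1, 0.99, 0.98, 0.9, 0.89, 0.88, 0.72, 0.49, 0.05
R0 = Σ lx·mx = 0 + 1.287 + 1.47 + 0.99 + 2.047 + 2.64 + 1.8 + 0.98 + 0.11 = 11.324
Σ x·lx·mx = 47.125; T = 47.125/11.324 = 4.16152…
r ≈ ln(R0)/T = ln(11.324)/4.16152… = 0.58318… → 0.583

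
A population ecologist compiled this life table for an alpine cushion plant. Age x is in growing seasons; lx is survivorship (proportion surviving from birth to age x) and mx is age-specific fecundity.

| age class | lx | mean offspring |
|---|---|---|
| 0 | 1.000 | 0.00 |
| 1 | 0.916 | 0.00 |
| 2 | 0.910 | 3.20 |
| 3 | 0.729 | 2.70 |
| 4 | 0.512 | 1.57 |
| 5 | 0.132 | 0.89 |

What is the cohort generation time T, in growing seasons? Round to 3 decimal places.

2.677

lx·mx: 0, 0, 2.912, 1.9683, 0.80384, 0.11748 → R0 = 5.80162
x·lx·mx: 0, 0, 5.824, 5.9049, 3.21536, 0.5874 → Σ = 15.53166
T = 15.53166 / 5.80162 = 2.677125… → 2.677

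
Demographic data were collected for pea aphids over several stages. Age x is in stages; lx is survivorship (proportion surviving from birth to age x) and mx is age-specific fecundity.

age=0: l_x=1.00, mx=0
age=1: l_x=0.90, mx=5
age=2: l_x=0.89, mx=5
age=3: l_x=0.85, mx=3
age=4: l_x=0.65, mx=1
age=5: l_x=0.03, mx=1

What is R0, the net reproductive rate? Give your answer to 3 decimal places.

lx·mx by age: 0, 4.5, 4.45, 2.55, 0.65, 0.03
R0 = Σ lx·mx = 12.18 → 12.180

12.180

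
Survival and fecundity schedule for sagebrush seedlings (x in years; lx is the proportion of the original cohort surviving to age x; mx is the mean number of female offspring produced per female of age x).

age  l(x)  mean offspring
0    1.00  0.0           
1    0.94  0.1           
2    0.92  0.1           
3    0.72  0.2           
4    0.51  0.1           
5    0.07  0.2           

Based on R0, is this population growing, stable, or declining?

declining

R0 = Σ lx·mx = 0 + 0.094 + 0.092 + 0.144 + 0.051 + 0.014 = 0.395
R0 < 1, so the population is declining.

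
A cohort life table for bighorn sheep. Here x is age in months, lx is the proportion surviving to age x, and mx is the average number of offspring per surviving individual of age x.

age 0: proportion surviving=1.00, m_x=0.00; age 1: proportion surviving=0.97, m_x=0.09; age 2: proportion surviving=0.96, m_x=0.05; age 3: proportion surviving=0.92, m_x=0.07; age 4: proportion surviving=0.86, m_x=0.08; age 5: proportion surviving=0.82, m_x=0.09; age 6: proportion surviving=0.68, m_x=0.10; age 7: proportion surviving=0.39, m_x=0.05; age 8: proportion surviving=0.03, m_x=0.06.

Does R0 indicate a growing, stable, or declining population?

declining

R0 = Σ lx·mx = 0 + 0.0873 + 0.048 + 0.0644 + 0.0688 + 0.0738 + 0.068 + 0.0195 + 0.0018 = 0.4316
R0 < 1, so the population is declining.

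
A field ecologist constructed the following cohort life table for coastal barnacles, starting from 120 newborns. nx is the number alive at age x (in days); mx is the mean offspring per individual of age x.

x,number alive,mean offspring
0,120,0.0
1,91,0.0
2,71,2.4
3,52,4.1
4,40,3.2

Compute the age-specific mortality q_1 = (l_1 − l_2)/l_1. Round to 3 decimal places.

lx = nx/n0 = nx/120: 1, 0.75833…, 0.59167…, 0.43333…, 0.33333…
q_1 = (l_1 − l_2) / l_1 = (0.758333… − 0.591667…) / 0.758333…
     = 0.166667… / 0.758333… = 0.21978… → 0.220

0.220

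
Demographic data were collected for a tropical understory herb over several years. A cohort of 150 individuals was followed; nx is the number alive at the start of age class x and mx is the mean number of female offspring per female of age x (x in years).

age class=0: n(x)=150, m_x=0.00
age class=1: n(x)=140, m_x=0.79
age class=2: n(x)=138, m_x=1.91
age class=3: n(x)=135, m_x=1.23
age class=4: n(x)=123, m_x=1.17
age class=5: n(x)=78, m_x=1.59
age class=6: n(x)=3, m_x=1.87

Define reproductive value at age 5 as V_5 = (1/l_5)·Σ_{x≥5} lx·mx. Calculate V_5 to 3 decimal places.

1.662

lx = nx/n0 = nx/150: 1, 0.93333…, 0.92, 0.9, 0.82, 0.52, 0.02
lx·mx for x ≥ 5: 0.8268, 0.0374 → sum = 0.8642
V_5 = 0.8642 / l_5 = 0.8642 / 0.52 = 1.661923… → 1.662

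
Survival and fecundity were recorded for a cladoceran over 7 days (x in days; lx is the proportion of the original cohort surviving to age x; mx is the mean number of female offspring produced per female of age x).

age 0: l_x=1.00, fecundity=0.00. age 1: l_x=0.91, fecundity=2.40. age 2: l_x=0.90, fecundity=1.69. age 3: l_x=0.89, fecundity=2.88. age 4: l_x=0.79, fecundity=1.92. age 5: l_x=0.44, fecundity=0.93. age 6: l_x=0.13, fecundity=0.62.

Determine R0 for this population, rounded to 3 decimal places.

lx·mx by age: 0, 2.184, 1.521, 2.5632, 1.5168, 0.4092, 0.0806
R0 = Σ lx·mx = 8.2748 → 8.275

8.275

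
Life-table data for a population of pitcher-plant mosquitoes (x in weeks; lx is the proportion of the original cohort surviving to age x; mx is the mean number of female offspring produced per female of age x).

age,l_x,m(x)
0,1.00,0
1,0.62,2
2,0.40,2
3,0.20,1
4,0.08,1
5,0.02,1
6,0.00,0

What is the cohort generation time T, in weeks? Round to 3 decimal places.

lx·mx: 0, 1.24, 0.8, 0.2, 0.08, 0.02, 0 → R0 = 2.34
x·lx·mx: 0, 1.24, 1.6, 0.6, 0.32, 0.1, 0 → Σ = 3.86
T = 3.86 / 2.34 = 1.649573… → 1.650

1.650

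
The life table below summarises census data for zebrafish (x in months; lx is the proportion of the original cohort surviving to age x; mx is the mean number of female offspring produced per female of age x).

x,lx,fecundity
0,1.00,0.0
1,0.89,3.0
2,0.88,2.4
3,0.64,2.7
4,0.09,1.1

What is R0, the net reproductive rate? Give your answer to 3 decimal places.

lx·mx by age: 0, 2.67, 2.112, 1.728, 0.099
R0 = Σ lx·mx = 6.609 → 6.609

6.609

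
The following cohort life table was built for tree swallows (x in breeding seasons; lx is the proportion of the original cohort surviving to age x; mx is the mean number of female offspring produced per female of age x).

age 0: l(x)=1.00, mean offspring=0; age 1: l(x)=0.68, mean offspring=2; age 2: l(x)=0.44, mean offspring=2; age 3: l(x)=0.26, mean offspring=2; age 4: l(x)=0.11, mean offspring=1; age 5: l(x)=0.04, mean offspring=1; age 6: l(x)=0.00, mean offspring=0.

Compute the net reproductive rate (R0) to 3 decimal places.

lx·mx by age: 0, 1.36, 0.88, 0.52, 0.11, 0.04, 0
R0 = Σ lx·mx = 2.91 → 2.910

2.910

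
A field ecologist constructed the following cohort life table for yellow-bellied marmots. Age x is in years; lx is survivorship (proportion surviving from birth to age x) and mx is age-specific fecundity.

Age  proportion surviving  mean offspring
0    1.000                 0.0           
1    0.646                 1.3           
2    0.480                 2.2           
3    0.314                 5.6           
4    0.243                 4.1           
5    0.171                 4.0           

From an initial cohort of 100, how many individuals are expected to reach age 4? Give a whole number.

24

Expected survivors = N0 · l_4 = 100 × 0.243 = 24.3 → 24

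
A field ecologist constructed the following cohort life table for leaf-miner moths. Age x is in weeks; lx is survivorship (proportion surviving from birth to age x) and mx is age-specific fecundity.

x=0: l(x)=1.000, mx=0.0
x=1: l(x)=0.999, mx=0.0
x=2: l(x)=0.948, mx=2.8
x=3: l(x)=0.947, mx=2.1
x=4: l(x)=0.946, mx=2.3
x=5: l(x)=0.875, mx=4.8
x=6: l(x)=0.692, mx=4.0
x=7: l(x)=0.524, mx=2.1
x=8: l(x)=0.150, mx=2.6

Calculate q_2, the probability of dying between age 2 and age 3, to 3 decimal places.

q_2 = (l_2 − l_3) / l_2 = (0.948 − 0.947) / 0.948
     = 0.001 / 0.948 = 0.001055… → 0.001

0.001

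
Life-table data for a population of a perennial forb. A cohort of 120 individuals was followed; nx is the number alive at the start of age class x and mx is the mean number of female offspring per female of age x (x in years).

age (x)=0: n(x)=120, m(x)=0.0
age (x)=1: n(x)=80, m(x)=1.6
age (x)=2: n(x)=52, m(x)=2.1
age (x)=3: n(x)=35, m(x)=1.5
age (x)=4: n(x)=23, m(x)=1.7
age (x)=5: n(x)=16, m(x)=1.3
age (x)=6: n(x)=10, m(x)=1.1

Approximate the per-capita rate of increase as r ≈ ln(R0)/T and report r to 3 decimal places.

0.478

lx = nx/n0 = nx/120: 1, 0.66667…, 0.43333…, 0.29167…, 0.19167…, 0.13333…, 0.08333…
R0 = Σ lx·mx = 0 + 1.06667… + 0.91… + 0.4375… + 0.32583… + 0.17333… + 0.09167… = 3.005…
Σ x·lx·mx = 6.919167…; T = 6.919167…/3.005… = 2.30255…
r ≈ ln(R0)/T = ln(3.005…)/2.30255… = 0.47785… → 0.478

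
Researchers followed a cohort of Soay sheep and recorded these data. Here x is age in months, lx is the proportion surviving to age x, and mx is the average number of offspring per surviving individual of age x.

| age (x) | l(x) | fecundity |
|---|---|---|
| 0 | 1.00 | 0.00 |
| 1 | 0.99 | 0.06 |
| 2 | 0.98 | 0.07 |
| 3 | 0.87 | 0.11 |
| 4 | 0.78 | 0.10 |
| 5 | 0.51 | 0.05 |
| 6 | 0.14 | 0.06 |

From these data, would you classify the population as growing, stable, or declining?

R0 = Σ lx·mx = 0 + 0.0594 + 0.0686 + 0.0957 + 0.078 + 0.0255 + 0.0084 = 0.3356
R0 < 1, so the population is declining.

declining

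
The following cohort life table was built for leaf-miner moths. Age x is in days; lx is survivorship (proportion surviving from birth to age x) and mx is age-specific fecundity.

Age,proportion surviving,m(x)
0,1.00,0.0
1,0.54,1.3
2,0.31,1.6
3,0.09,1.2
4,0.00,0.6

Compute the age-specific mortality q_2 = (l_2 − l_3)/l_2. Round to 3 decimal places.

q_2 = (l_2 − l_3) / l_2 = (0.31 − 0.09) / 0.31
     = 0.22 / 0.31 = 0.709677… → 0.710

0.710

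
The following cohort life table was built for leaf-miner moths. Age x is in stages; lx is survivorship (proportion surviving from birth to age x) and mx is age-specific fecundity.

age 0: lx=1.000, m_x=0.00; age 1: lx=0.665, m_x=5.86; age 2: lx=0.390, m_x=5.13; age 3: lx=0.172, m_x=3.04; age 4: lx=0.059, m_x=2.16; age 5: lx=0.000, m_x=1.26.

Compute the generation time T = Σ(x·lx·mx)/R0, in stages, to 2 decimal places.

lx·mx: 0, 3.8969, 2.0007, 0.52288, 0.12744, 0 → R0 = 6.54792
x·lx·mx: 0, 3.8969, 4.0014, 1.56864, 0.50976, 0 → Σ = 9.9767
T = 9.9767 / 6.54792 = 1.523644… → 1.52

1.52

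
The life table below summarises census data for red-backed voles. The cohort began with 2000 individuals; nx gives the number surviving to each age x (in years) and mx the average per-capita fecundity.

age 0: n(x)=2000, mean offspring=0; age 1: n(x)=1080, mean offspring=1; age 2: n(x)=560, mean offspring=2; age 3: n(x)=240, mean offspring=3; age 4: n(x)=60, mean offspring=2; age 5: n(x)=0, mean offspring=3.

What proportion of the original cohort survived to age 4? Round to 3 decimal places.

0.030

l_4 = n_4/n_0 = 60/2000 = 0.03 → 0.030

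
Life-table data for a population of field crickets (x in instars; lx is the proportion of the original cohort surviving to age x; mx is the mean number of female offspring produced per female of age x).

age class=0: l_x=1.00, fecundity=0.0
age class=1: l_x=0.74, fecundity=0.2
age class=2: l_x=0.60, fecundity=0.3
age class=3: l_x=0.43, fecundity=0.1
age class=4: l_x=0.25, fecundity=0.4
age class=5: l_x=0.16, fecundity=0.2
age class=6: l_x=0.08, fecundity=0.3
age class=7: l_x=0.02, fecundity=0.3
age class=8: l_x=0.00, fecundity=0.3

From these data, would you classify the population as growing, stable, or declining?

declining

R0 = Σ lx·mx = 0 + 0.148 + 0.18 + 0.043 + 0.1 + 0.032 + 0.024 + 0.006 + 0 = 0.533
R0 < 1, so the population is declining.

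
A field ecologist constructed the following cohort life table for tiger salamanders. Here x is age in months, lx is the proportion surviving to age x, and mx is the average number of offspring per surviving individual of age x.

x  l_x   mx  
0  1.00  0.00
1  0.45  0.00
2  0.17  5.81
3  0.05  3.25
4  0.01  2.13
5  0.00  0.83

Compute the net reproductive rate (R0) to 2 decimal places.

1.17

lx·mx by age: 0, 0, 0.9877, 0.1625, 0.0213, 0
R0 = Σ lx·mx = 1.1715 → 1.17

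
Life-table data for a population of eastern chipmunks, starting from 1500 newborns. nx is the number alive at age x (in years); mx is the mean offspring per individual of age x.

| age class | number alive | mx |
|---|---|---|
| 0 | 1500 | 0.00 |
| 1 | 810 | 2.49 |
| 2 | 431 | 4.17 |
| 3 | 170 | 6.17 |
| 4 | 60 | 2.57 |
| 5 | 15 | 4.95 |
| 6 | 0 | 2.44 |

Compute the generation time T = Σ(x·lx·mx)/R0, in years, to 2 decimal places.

lx = nx/n0 = nx/1500: 1, 0.54, 0.28733…, 0.11333…, 0.04, 0.01, 0
lx·mx: 0, 1.3446, 1.19818…, 0.699267…, 0.1028, 0.0495, 0 → R0 = 3.394347…
x·lx·mx: 0, 1.3446, 2.39636…, 2.0978…, 0.4112, 0.2475, 0 → Σ = 6.49746…
T = 6.49746… / 3.394347… = 1.9142… → 1.91

1.91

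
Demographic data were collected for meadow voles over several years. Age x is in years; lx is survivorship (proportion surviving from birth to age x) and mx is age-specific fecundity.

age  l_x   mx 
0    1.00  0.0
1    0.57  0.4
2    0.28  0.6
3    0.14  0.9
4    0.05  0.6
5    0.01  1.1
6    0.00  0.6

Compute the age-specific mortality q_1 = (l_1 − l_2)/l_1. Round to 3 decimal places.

0.509

q_1 = (l_1 − l_2) / l_1 = (0.57 − 0.28) / 0.57
     = 0.29 / 0.57 = 0.508772… → 0.509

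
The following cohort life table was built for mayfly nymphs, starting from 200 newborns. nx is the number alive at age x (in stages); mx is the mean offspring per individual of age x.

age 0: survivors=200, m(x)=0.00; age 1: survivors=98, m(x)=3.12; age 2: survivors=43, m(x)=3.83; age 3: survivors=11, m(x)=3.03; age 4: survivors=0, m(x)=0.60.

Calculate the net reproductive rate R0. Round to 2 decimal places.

lx = nx/n0 = nx/200: 1, 0.49, 0.215, 0.055, 0
lx·mx by age: 0, 1.5288, 0.82345, 0.16665, 0
R0 = Σ lx·mx = 2.5189 → 2.52

2.52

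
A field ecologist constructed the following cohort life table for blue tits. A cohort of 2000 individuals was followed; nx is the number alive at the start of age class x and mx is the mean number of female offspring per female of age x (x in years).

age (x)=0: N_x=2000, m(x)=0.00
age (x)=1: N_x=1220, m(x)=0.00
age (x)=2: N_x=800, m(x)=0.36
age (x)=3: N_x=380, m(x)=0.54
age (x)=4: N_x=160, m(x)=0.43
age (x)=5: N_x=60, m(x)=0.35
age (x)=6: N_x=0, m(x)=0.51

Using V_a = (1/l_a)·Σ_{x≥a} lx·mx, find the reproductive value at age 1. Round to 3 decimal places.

lx = nx/n0 = nx/2000: 1, 0.61, 0.4, 0.19, 0.08, 0.03, 0
lx·mx for x ≥ 1: 0, 0.144, 0.1026, 0.0344, 0.0105, 0 → sum = 0.2915
V_1 = 0.2915 / l_1 = 0.2915 / 0.61 = 0.477869… → 0.478

0.478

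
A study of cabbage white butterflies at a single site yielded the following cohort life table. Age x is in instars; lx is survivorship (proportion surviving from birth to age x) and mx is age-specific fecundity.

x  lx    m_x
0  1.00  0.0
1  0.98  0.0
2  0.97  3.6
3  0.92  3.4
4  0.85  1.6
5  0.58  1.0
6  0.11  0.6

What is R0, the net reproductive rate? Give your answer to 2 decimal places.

lx·mx by age: 0, 0, 3.492, 3.128, 1.36, 0.58, 0.066
R0 = Σ lx·mx = 8.626 → 8.63

8.63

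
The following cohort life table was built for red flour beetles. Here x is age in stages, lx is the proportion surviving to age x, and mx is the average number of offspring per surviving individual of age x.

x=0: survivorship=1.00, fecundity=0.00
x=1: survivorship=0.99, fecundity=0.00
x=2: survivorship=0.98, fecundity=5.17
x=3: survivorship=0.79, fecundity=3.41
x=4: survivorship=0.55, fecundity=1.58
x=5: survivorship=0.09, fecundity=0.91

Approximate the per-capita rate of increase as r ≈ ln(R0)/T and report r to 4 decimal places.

R0 = Σ lx·mx = 0 + 0 + 5.0666 + 2.6939 + 0.869 + 0.0819 = 8.7114
Σ x·lx·mx = 22.1004; T = 22.1004/8.7114 = 2.53695…
r ≈ ln(R0)/T = ln(8.7114)/2.53695… = 0.853242… → 0.8532

0.8532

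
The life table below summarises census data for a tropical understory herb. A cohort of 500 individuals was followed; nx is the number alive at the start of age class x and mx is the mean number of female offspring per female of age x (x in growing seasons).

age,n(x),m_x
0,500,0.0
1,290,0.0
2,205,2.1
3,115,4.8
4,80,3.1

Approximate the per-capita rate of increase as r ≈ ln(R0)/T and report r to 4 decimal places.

lx = nx/n0 = nx/500: 1, 0.58, 0.41, 0.23, 0.16
R0 = Σ lx·mx = 0 + 0 + 0.861 + 1.104 + 0.496 = 2.461
Σ x·lx·mx = 7.018; T = 7.018/2.461 = 2.85169…
r ≈ ln(R0)/T = ln(2.461)/2.85169… = 0.315802… → 0.3158

0.3158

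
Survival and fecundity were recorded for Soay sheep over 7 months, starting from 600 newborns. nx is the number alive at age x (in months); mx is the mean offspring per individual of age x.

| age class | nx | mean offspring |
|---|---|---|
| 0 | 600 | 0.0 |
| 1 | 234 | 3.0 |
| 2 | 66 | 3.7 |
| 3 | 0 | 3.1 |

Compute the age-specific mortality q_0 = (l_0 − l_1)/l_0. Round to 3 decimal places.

0.610

lx = nx/n0 = nx/600: 1, 0.39, 0.11, 0
q_0 = (l_0 − l_1) / l_0 = (1 − 0.39) / 1
     = 0.61 / 1 = 0.61 → 0.610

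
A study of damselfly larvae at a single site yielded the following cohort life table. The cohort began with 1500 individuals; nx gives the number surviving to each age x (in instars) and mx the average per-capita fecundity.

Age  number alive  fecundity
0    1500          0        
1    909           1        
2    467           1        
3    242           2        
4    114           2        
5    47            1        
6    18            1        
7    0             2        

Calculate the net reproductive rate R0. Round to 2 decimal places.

1.44

lx = nx/n0 = nx/1500: 1, 0.606, 0.31133…, 0.16133…, 0.076, 0.03133…, 0.012, 0
lx·mx by age: 0, 0.606, 0.311333…, 0.322667…, 0.152, 0.031333…, 0.012, 0
R0 = Σ lx·mx = 1.435333… → 1.44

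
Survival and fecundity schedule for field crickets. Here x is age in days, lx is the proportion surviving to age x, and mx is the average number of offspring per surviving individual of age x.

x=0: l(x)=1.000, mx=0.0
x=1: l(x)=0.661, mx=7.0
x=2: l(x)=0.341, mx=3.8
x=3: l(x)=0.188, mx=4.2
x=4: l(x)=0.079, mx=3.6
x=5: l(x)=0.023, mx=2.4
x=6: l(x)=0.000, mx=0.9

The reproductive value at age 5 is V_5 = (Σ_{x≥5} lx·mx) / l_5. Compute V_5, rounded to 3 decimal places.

lx·mx for x ≥ 5: 0.0552, 0 → sum = 0.0552
V_5 = 0.0552 / l_5 = 0.0552 / 0.023 = 2.4 → 2.400

2.400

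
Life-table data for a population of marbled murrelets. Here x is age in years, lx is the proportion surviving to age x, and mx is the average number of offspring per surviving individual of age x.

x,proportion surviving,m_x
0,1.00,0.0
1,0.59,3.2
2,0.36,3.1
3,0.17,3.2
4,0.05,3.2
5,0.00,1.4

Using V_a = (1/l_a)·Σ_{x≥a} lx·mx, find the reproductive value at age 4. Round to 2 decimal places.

3.20

lx·mx for x ≥ 4: 0.16, 0 → sum = 0.16
V_4 = 0.16 / l_4 = 0.16 / 0.05 = 3.2 → 3.20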